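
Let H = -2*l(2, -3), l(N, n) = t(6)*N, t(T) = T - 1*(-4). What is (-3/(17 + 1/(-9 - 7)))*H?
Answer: 1920/271 ≈ 7.0849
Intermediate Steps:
t(T) = 4 + T (t(T) = T + 4 = 4 + T)
l(N, n) = 10*N (l(N, n) = (4 + 6)*N = 10*N)
H = -40 (H = -20*2 = -2*20 = -40)
(-3/(17 + 1/(-9 - 7)))*H = (-3/(17 + 1/(-9 - 7)))*(-40) = (-3/(17 + 1/(-16)))*(-40) = (-3/(17 - 1/16))*(-40) = (-3/(271/16))*(-40) = ((16/271)*(-3))*(-40) = -48/271*(-40) = 1920/271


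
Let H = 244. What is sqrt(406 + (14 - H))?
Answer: 4*sqrt(11) ≈ 13.266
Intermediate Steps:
sqrt(406 + (14 - H)) = sqrt(406 + (14 - 1*244)) = sqrt(406 + (14 - 244)) = sqrt(406 - 230) = sqrt(176) = 4*sqrt(11)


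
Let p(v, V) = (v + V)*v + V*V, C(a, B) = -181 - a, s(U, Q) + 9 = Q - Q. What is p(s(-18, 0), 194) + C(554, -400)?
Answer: 35236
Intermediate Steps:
s(U, Q) = -9 (s(U, Q) = -9 + (Q - Q) = -9 + 0 = -9)
p(v, V) = V² + v*(V + v) (p(v, V) = (V + v)*v + V² = v*(V + v) + V² = V² + v*(V + v))
p(s(-18, 0), 194) + C(554, -400) = (194² + (-9)² + 194*(-9)) + (-181 - 1*554) = (37636 + 81 - 1746) + (-181 - 554) = 35971 - 735 = 35236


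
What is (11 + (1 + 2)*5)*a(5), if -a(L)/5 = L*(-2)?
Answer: 1300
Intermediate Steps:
a(L) = 10*L (a(L) = -5*L*(-2) = -(-10)*L = 10*L)
(11 + (1 + 2)*5)*a(5) = (11 + (1 + 2)*5)*(10*5) = (11 + 3*5)*50 = (11 + 15)*50 = 26*50 = 1300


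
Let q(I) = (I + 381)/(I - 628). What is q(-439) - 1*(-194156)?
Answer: 207164510/1067 ≈ 1.9416e+5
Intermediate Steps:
q(I) = (381 + I)/(-628 + I)
q(-439) - 1*(-194156) = (381 - 439)/(-628 - 439) - 1*(-194156) = -58/(-1067) + 194156 = -1/1067*(-58) + 194156 = 58/1067 + 194156 = 207164510/1067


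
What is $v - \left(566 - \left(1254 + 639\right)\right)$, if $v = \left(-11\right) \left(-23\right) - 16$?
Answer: $1564$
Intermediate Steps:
$v = 237$ ($v = 253 - 16 = 237$)
$v - \left(566 - \left(1254 + 639\right)\right) = 237 - \left(566 - \left(1254 + 639\right)\right) = 237 - \left(566 - 1893\right) = 237 - -1327 = 237 + 1327 = 1564$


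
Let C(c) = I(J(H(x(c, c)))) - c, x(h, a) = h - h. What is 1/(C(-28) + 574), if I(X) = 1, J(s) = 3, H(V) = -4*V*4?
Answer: 1/603 ≈ 0.0016584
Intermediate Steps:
x(h, a) = 0
H(V) = -16*V
C(c) = 1 - c
1/(C(-28) + 574) = 1/((1 - 1*(-28)) + 574) = 1/((1 + 28) + 574) = 1/(29 + 574) = 1/603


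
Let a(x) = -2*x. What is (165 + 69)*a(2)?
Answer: -936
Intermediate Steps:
(165 + 69)*a(2) = (165 + 69)*(-2*2) = 234*(-4) = -936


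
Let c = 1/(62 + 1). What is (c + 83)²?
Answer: 27352900/3969 ≈ 6891.6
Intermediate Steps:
c = 1/63 ≈ 0.015873
(c + 83)² = (1/63 + 83)² = (5230/63)² = 27352900/3969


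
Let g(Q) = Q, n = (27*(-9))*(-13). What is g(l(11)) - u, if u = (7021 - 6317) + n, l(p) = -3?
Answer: -3866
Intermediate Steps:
n = 3159 (n = -243*(-13) = 3159)
u = 3863 (u = (7021 - 6317) + 3159 = 704 + 3159 = 3863)
g(l(11)) - u = -3 - 1*3863 = -3 - 3863 = -3866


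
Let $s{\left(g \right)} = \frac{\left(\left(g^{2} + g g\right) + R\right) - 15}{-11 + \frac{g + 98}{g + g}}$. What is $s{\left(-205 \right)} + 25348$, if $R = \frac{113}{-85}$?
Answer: $\frac{1311608464}{74851} \approx 17523.0$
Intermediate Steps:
$R = - \frac{113}{85}$ ($R = 113 \left(- \frac{1}{85}\right) = - \frac{113}{85} \approx -1.3294$)
$s{\left(g \right)} = \frac{- \frac{1388}{85} + 2 g^{2}}{-11 + \frac{98 + g}{2 g}}$ ($s{\left(g \right)} = \frac{\left(\left(g^{2} + g g\right) - \frac{113}{85}\right) - 15}{-11 + \frac{g + 98}{g + g}} = \frac{\left(\left(g^{2} + g^{2}\right) - \frac{113}{85}\right) - 15}{-11 + \frac{98 + g}{2 g}} = \frac{\left(2 g^{2} - \frac{113}{85}\right) - 15}{-11 + \left(98 + g\right) \frac{1}{2 g}} = \frac{\left(- \frac{113}{85} + 2 g^{2}\right) - 15}{-11 + \frac{98 + g}{2 g}} = \frac{- \frac{1388}{85} + 2 g^{2}}{-11 + \frac{98 + g}{2 g}}$)
$s{\left(-205 \right)} + 25348 = \frac{- 340 \left(-205\right)^{3} + 2776 \left(-205\right)}{-8330 + 1785 \left(-205\right)} + 25348 = \frac{\left(-340\right) \left(-8615125\right) - 569080}{-8330 - 365925} + 25348 = \frac{2929142500 - 569080}{-374255} + 25348 = \left(- \frac{1}{374255}\right) 2928573420 + 25348 = - \frac{585714684}{74851} + 25348 = \frac{1311608464}{74851}$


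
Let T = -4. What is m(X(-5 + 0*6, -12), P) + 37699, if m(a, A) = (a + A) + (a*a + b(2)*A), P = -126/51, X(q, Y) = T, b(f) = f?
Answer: 640961/17 ≈ 37704.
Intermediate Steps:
X(q, Y) = -4
P = -42/17 (P = -126*1/51 = -42/17 ≈ -2.4706)
m(a, A) = a + a**2 + 3*A (m(a, A) = (a + A) + (a*a + 2*A) = (A + a) + (a**2 + 2*A) = a + a**2 + 3*A)
m(X(-5 + 0*6, -12), P) + 37699 = (-4 + (-4)**2 + 3*(-42/17)) + 37699 = (-4 + 16 - 126/17) + 37699 = 78/17 + 37699 = 640961/17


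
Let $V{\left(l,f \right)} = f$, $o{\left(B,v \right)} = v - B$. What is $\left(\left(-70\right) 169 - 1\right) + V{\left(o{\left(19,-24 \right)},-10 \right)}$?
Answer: $-11841$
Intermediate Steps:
$\left(\left(-70\right) 169 - 1\right) + V{\left(o{\left(19,-24 \right)},-10 \right)} = \left(\left(-70\right) 169 - 1\right) - 10 = \left(-11830 - 1\right) - 10 = -11831 - 10 = -11841$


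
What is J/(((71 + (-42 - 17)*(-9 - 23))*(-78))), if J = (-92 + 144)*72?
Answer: -16/653 ≈ -0.024502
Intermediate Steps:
J = 3744 (J = 52*72 = 3744)
J/(((71 + (-42 - 17)*(-9 - 23))*(-78))) = 3744/(((71 + (-42 - 17)*(-9 - 23))*(-78))) = 3744/(((71 - 59*(-32))*(-78))) = 3744/(((71 + 1888)*(-78))) = 3744/((1959*(-78))) = 3744/(-152802) = 3744*(-1/152802) = -16/653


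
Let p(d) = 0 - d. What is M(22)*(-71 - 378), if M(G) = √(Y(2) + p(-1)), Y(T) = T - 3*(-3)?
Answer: -898*√3 ≈ -1555.4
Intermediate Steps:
p(d) = -d
Y(T) = 9 + T (Y(T) = T + 9 = 9 + T)
M(G) = 2*√3 (M(G) = √((9 + 2) - 1*(-1)) = √(11 + 1) = √12 = 2*√3)
M(22)*(-71 - 378) = (2*√3)*(-71 - 378) = (2*√3)*(-449) = -898*√3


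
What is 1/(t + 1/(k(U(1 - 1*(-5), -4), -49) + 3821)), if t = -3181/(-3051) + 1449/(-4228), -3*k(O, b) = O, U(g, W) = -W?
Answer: 21116691036/14784968465 ≈ 1.4283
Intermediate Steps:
k(O, b) = -O/3
t = 1289767/1842804 (t = -3181*(-1/3051) + 1449*(-1/4228) = 3181/3051 - 207/604 = 1289767/1842804 ≈ 0.69989)
1/(t + 1/(k(U(1 - 1*(-5), -4), -49) + 3821)) = 1/(1289767/1842804 + 1/(-(-1)*(-4)/3 + 3821)) = 1/(1289767/1842804 + 1/(-⅓*4 + 3821)) = 1/(1289767/1842804 + 1/(-4/3 + 3821)) = 1/(1289767/1842804 + 1/(11459/3)) = 1/(1289767/1842804 + 3/11459) = 1/(14784968465/21116691036) = 21116691036/14784968465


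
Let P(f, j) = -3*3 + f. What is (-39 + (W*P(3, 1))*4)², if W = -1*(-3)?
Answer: 12321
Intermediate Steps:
W = 3
P(f, j) = -9 + f
(-39 + (W*P(3, 1))*4)² = (-39 + (3*(-9 + 3))*4)² = (-39 + (3*(-6))*4)² = (-39 - 18*4)² = (-39 - 72)² = (-111)² = 12321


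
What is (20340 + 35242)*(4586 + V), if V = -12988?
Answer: -466999964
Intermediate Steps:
(20340 + 35242)*(4586 + V) = (20340 + 35242)*(4586 - 12988) = 55582*(-8402) = -466999964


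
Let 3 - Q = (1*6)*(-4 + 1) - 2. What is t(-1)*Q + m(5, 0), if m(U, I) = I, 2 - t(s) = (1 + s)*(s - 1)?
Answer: 46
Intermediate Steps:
t(s) = 2 - (1 + s)*(-1 + s) (t(s) = 2 - (1 + s)*(s - 1) = 2 - (1 + s)*(-1 + s))
Q = 23 (Q = 3 - ((1*6)*(-4 + 1) - 2) = 3 - (6*(-3) - 2) = 3 - (-18 - 2) = 3 - 1*(-20) = 3 + 20 = 23)
t(-1)*Q + m(5, 0) = (3 - 1*(-1)**2)*23 + 0 = (3 - 1*1)*23 + 0 = (3 - 1)*23 + 0 = 2*23 + 0 = 46 + 0 = 46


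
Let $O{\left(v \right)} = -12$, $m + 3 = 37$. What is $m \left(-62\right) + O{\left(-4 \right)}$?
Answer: $-2120$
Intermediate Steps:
$m = 34$ ($m = -3 + 37 = 34$)
$m \left(-62\right) + O{\left(-4 \right)} = 34 \left(-62\right) - 12 = -2108 - 12 = -2120$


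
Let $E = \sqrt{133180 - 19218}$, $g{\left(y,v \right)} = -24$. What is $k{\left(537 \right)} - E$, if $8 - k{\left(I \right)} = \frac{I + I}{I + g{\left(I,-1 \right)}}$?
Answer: $\frac{1010}{171} - \sqrt{113962} \approx -331.68$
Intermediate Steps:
$k{\left(I \right)} = 8 - \frac{2 I}{-24 + I}$ ($k{\left(I \right)} = 8 - \frac{I + I}{I - 24} = 8 - \frac{2 I}{-24 + I}$)
$E = \sqrt{113962} \approx 337.58$
$k{\left(537 \right)} - E = \frac{6 \left(-32 + 537\right)}{-24 + 537} - \sqrt{113962} = 6 \cdot \frac{1}{513} \cdot 505 - \sqrt{113962} = \frac{1010}{171} - \sqrt{113962}$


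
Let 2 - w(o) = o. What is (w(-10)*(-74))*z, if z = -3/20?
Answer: 666/5 ≈ 133.20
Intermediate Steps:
w(o) = 2 - o
z = -3/20 (z = (1/20)*(-3) = -3/20 ≈ -0.15000)
(w(-10)*(-74))*z = ((2 - 1*(-10))*(-74))*(-3/20) = ((2 + 10)*(-74))*(-3/20) = (12*(-74))*(-3/20) = -888*(-3/20) = 666/5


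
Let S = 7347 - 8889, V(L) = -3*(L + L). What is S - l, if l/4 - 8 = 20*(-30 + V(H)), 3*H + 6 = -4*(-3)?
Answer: 1786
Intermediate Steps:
H = 2 (H = -2 + (-4*(-3))/3 = -2 + (⅓)*12 = -2 + 4 = 2)
V(L) = -6*L
l = -3328 (l = 32 + 4*(20*(-30 - 6*2)) = 32 + 4*(20*(-30 - 12)) = 32 + 4*(20*(-42)) = 32 + 4*(-840) = 32 - 3360 = -3328)
S = -1542
S - l = -1542 - 1*(-3328) = -1542 + 3328 = 1786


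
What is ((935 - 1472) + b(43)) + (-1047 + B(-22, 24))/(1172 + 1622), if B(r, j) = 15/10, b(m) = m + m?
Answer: -2522279/5588 ≈ -451.37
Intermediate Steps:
b(m) = 2*m
B(r, j) = 3/2 (B(r, j) = 15*(⅒) = 3/2)
((935 - 1472) + b(43)) + (-1047 + B(-22, 24))/(1172 + 1622) = ((935 - 1472) + 2*43) + (-1047 + 3/2)/(1172 + 1622) = (-537 + 86) - 2091/2/2794 = -451 - 2091/2*1/2794 = -451 - 2091/5588 = -2522279/5588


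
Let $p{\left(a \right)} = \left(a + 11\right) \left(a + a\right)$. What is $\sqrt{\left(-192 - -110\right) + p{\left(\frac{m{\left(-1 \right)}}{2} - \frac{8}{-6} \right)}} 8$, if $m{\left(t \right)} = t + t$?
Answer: $\frac{8 i \sqrt{670}}{3} \approx 69.025 i$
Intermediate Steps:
$m{\left(t \right)} = 2 t$
$p{\left(a \right)} = 2 a \left(11 + a\right)$ ($p{\left(a \right)} = \left(11 + a\right) 2 a = 2 a \left(11 + a\right)$)
$\sqrt{\left(-192 - -110\right) + p{\left(\frac{m{\left(-1 \right)}}{2} - \frac{8}{-6} \right)}} 8 = \sqrt{\left(-192 - -110\right) + 2 \left(\frac{2 \left(-1\right)}{2} - \frac{8}{-6}\right) \left(11 + \left(\frac{2 \left(-1\right)}{2} - \frac{8}{-6}\right)\right)} 8 = \sqrt{\left(-192 + 110\right) + 2 \left(\left(-2\right) \frac{1}{2} - - \frac{4}{3}\right) \left(11 - - \frac{1}{3}\right)} 8 = \sqrt{-82 + 2 \left(-1 + \frac{4}{3}\right) \left(11 + \left(-1 + \frac{4}{3}\right)\right)} 8 = \sqrt{-82 + 2 \cdot \frac{1}{3} \left(11 + \frac{1}{3}\right)} 8 = \sqrt{-82 + 2 \cdot \frac{1}{3} \cdot \frac{34}{3}} \cdot 8 = \sqrt{-82 + \frac{68}{9}} \cdot 8 = \sqrt{- \frac{670}{9}} \cdot 8 = \frac{i \sqrt{670}}{3} \cdot 8 = \frac{8 i \sqrt{670}}{3}$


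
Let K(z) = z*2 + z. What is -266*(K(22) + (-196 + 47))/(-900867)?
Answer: -22078/900867 ≈ -0.024507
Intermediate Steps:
K(z) = 3*z (K(z) = 2*z + z = 3*z)
-266*(K(22) + (-196 + 47))/(-900867) = -266*(3*22 + (-196 + 47))/(-900867) = -266*(66 - 149)*(-1/900867) = -266*(-83)*(-1/900867) = 22078*(-1/900867) = -22078/900867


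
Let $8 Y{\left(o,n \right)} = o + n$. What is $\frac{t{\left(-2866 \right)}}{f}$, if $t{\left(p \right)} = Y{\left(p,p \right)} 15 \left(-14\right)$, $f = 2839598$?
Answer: $\frac{150465}{2839598} \approx 0.052988$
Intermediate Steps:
$Y{\left(o,n \right)} = \frac{n}{8} + \frac{o}{8}$ ($Y{\left(o,n \right)} = \frac{o + n}{8} = \frac{n + o}{8} = \frac{n}{8} + \frac{o}{8}$)
$t{\left(p \right)} = - \frac{105 p}{2}$ ($t{\left(p \right)} = \left(\frac{p}{8} + \frac{p}{8}\right) 15 \left(-14\right) = \frac{p}{4} \cdot 15 \left(-14\right) = \frac{15 p}{4} \left(-14\right) = - \frac{105 p}{2}$)
$\frac{t{\left(-2866 \right)}}{f} = \frac{\left(- \frac{105}{2}\right) \left(-2866\right)}{2839598} = 150465 \cdot \frac{1}{2839598} = \frac{150465}{2839598}$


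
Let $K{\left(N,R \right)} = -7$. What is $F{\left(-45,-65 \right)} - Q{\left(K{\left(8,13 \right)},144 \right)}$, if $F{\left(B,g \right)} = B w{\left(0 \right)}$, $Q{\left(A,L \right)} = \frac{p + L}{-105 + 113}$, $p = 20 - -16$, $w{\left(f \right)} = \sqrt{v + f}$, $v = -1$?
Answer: $- \frac{45}{2} - 45 i \approx -22.5 - 45.0 i$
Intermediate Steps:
$w{\left(f \right)} = \sqrt{-1 + f}$
$p = 36$ ($p = 20 + 16 = 36$)
$Q{\left(A,L \right)} = \frac{9}{2} + \frac{L}{8}$ ($Q{\left(A,L \right)} = \frac{36 + L}{-105 + 113} = \frac{36 + L}{8} = \left(36 + L\right) \frac{1}{8} = \frac{9}{2} + \frac{L}{8}$)
$F{\left(B,g \right)} = i B$ ($F{\left(B,g \right)} = B \sqrt{-1 + 0} = B \sqrt{-1} = B i = i B$)
$F{\left(-45,-65 \right)} - Q{\left(K{\left(8,13 \right)},144 \right)} = i \left(-45\right) - \left(\frac{9}{2} + \frac{1}{8} \cdot 144\right) = - 45 i - \left(\frac{9}{2} + 18\right) = - 45 i - \frac{45}{2} = - \frac{45}{2} - 45 i$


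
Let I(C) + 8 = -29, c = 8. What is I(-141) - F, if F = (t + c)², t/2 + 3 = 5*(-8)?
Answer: -6121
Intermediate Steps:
I(C) = -37 (I(C) = -8 - 29 = -37)
t = -86 (t = -6 + 2*(5*(-8)) = -6 + 2*(-40) = -6 - 80 = -86)
F = 6084 (F = (-86 + 8)² = (-78)² = 6084)
I(-141) - F = -37 - 1*6084 = -37 - 6084 = -6121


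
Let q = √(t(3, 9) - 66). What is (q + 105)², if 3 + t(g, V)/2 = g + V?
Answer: 10977 + 840*I*√3 ≈ 10977.0 + 1454.9*I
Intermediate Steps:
t(g, V) = -6 + 2*V + 2*g (t(g, V) = -6 + 2*(g + V) = -6 + 2*(V + g) = -6 + (2*V + 2*g) = -6 + 2*V + 2*g)
q = 4*I*√3 (q = √((-6 + 2*9 + 2*3) - 66) = √((-6 + 18 + 6) - 66) = √(18 - 66) = √(-48) = 4*I*√3 ≈ 6.9282*I)
(q + 105)² = (4*I*√3 + 105)² = (105 + 4*I*√3)²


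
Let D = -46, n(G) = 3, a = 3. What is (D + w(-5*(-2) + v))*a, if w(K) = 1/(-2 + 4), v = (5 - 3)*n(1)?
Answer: -273/2 ≈ -136.50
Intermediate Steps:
v = 6 (v = (5 - 3)*3 = 2*3 = 6)
w(K) = ½ (w(K) = 1/2 = ½)
(D + w(-5*(-2) + v))*a = (-46 + ½)*3 = -91/2*3 = -273/2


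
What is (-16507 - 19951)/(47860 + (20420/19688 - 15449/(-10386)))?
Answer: -465932255634/611681772907 ≈ -0.76172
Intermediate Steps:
(-16507 - 19951)/(47860 + (20420/19688 - 15449/(-10386))) = -36458/(47860 + (20420*(1/19688) - 15449*(-1/10386))) = -36458/(47860 + (5105/4922 + 15449/10386)) = -36458/(47860 + 32265127/12779973) = -36458/611681772907/12779973 = -36458*12779973/611681772907 = -465932255634/611681772907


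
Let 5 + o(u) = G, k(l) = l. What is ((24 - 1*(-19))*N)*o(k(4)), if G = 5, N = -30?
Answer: 0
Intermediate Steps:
o(u) = 0 (o(u) = -5 + 5 = 0)
((24 - 1*(-19))*N)*o(k(4)) = ((24 - 1*(-19))*(-30))*0 = ((24 + 19)*(-30))*0 = (43*(-30))*0 = -1290*0 = 0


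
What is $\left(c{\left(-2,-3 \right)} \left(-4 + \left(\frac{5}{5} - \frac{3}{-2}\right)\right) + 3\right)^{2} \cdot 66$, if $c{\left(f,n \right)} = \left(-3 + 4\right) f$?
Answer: $2376$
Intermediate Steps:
$c{\left(f,n \right)} = f$ ($c{\left(f,n \right)} = 1 f = f$)
$\left(c{\left(-2,-3 \right)} \left(-4 + \left(\frac{5}{5} - \frac{3}{-2}\right)\right) + 3\right)^{2} \cdot 66 = \left(- 2 \left(-4 + \left(\frac{5}{5} - \frac{3}{-2}\right)\right) + 3\right)^{2} \cdot 66 = \left(- 2 \left(-4 + \left(5 \cdot \frac{1}{5} - - \frac{3}{2}\right)\right) + 3\right)^{2} \cdot 66 = \left(- 2 \left(-4 + \left(1 + \frac{3}{2}\right)\right) + 3\right)^{2} \cdot 66 = \left(- 2 \left(-4 + \frac{5}{2}\right) + 3\right)^{2} \cdot 66 = \left(\left(-2\right) \left(- \frac{3}{2}\right) + 3\right)^{2} \cdot 66 = \left(3 + 3\right)^{2} \cdot 66 = 6^{2} \cdot 66 = 36 \cdot 66 = 2376$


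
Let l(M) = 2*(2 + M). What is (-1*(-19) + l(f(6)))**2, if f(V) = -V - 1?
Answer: 81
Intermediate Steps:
f(V) = -1 - V
l(M) = 4 + 2*M
(-1*(-19) + l(f(6)))**2 = (-1*(-19) + (4 + 2*(-1 - 1*6)))**2 = (19 + (4 + 2*(-1 - 6)))**2 = (19 + (4 + 2*(-7)))**2 = (19 + (4 - 14))**2 = (19 - 10)**2 = 9**2 = 81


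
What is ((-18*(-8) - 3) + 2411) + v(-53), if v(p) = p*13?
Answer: 1863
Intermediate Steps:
v(p) = 13*p
((-18*(-8) - 3) + 2411) + v(-53) = ((-18*(-8) - 3) + 2411) + 13*(-53) = ((144 - 3) + 2411) - 689 = (141 + 2411) - 689 = 2552 - 689 = 1863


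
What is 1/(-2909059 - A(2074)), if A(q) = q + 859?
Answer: -1/2911992 ≈ -3.4341e-7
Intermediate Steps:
A(q) = 859 + q
1/(-2909059 - A(2074)) = 1/(-2909059 - (859 + 2074)) = 1/(-2909059 - 1*2933) = 1/(-2909059 - 2933) = 1/(-2911992) = -1/2911992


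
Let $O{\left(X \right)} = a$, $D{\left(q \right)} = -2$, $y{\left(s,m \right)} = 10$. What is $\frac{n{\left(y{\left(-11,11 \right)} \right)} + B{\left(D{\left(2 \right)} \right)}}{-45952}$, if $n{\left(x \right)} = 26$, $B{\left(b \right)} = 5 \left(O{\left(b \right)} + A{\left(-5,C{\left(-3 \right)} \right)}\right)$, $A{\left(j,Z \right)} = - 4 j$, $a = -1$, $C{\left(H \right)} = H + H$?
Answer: $- \frac{121}{45952} \approx -0.0026332$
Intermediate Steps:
$C{\left(H \right)} = 2 H$
$O{\left(X \right)} = -1$
$B{\left(b \right)} = 95$ ($B{\left(b \right)} = 5 \left(-1 - -20\right) = 5 \left(-1 + 20\right) = 5 \cdot 19 = 95$)
$\frac{n{\left(y{\left(-11,11 \right)} \right)} + B{\left(D{\left(2 \right)} \right)}}{-45952} = \frac{26 + 95}{-45952} = 121 \left(- \frac{1}{45952}\right) = - \frac{121}{45952}$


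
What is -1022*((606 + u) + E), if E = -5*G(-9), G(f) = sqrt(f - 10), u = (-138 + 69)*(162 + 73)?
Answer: 15952398 + 5110*I*sqrt(19) ≈ 1.5952e+7 + 22274.0*I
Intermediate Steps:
u = -16215 (u = -69*235 = -16215)
G(f) = sqrt(-10 + f)
E = -5*I*sqrt(19) (E = -5*sqrt(-10 - 9) = -5*I*sqrt(19) ≈ -21.794*I)
-1022*((606 + u) + E) = -1022*((606 - 16215) - 5*I*sqrt(19)) = -1022*(-15609 - 5*I*sqrt(19)) = 15952398 + 5110*I*sqrt(19)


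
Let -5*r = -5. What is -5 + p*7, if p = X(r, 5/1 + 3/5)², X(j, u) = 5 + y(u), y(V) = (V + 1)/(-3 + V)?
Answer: 66383/169 ≈ 392.80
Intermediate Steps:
r = 1 (r = -⅕*(-5) = 1)
y(V) = (1 + V)/(-3 + V)
X(j, u) = 5 + (1 + u)/(-3 + u)
p = 9604/169 (p = (2*(-7 + 3*(5/1 + 3/5))/(-3 + (5/1 + 3/5)))² = (2*(-7 + 3*(5*1 + 3*(⅕)))/(-3 + (5*1 + 3*(⅕))))² = (2*(-7 + 3*(5 + ⅗))/(-3 + (5 + ⅗)))² = (2*(-7 + 3*(28/5))/(-3 + 28/5))² = (2*(-7 + 84/5)/(13/5))² = (2*(5/13)*(49/5))² = (98/13)² = 9604/169 ≈ 56.828)
-5 + p*7 = -5 + (9604/169)*7 = -5 + 67228/169 = 66383/169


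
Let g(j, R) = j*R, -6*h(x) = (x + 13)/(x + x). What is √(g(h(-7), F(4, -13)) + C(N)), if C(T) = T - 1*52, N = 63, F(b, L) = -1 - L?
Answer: √581/7 ≈ 3.4434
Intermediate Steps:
h(x) = -(13 + x)/(12*x) (h(x) = -(x + 13)/(6*(x + x)) = -(13 + x)/(6*(2*x)) = -(13 + x)*1/(2*x)/6 = -(13 + x)/(12*x))
C(T) = -52 + T (C(T) = T - 52 = -52 + T)
g(j, R) = R*j
√(g(h(-7), F(4, -13)) + C(N)) = √((-1 - 1*(-13))*((1/12)*(-13 - 1*(-7))/(-7)) + (-52 + 63)) = √((-1 + 13)*((1/12)*(-⅐)*(-13 + 7)) + 11) = √(12*((1/12)*(-⅐)*(-6)) + 11) = √(12*(1/14) + 11) = √(6/7 + 11) = √(83/7) = √581/7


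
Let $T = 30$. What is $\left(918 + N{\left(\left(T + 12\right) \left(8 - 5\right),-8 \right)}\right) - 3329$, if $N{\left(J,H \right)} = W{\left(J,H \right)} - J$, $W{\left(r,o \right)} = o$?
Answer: $-2545$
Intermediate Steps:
$N{\left(J,H \right)} = H - J$
$\left(918 + N{\left(\left(T + 12\right) \left(8 - 5\right),-8 \right)}\right) - 3329 = \left(918 - \left(8 + \left(30 + 12\right) \left(8 - 5\right)\right)\right) - 3329 = \left(918 - \left(8 + 42 \cdot 3\right)\right) - 3329 = \left(918 - 134\right) - 3329 = 784 - 3329 = -2545$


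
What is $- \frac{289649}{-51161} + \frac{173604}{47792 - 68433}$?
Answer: $- \frac{2903109235}{1056014201} \approx -2.7491$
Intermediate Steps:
$- \frac{289649}{-51161} + \frac{173604}{47792 - 68433} = \left(-289649\right) \left(- \frac{1}{51161}\right) + \frac{173604}{47792 - 68433} = \frac{289649}{51161} + \frac{173604}{-20641} = \frac{289649}{51161} + 173604 \left(- \frac{1}{20641}\right) = \frac{289649}{51161} - \frac{173604}{20641} = - \frac{2903109235}{1056014201}$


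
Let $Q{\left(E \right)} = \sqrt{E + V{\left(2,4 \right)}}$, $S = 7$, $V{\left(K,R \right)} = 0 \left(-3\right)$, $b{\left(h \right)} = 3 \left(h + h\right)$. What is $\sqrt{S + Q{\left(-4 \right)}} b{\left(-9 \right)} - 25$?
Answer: $-25 - 54 \sqrt{7 + 2 i} \approx -169.29 - 20.209 i$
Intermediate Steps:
$b{\left(h \right)} = 6 h$ ($b{\left(h \right)} = 3 \cdot 2 h = 6 h$)
$V{\left(K,R \right)} = 0$
$Q{\left(E \right)} = \sqrt{E}$ ($Q{\left(E \right)} = \sqrt{E + 0} = \sqrt{E}$)
$\sqrt{S + Q{\left(-4 \right)}} b{\left(-9 \right)} - 25 = \sqrt{7 + \sqrt{-4}} \cdot 6 \left(-9\right) - 25 = \sqrt{7 + 2 i} \left(-54\right) - 25 = - 54 \sqrt{7 + 2 i} - 25 = -25 - 54 \sqrt{7 + 2 i}$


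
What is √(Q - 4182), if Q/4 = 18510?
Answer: 3*√7762 ≈ 264.31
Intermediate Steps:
Q = 74040 (Q = 4*18510 = 74040)
√(Q - 4182) = √(74040 - 4182) = √69858 = 3*√7762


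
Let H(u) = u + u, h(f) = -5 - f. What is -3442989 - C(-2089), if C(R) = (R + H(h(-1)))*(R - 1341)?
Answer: -10635699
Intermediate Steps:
H(u) = 2*u
C(R) = (-1341 + R)*(-8 + R) (C(R) = (R + 2*(-5 - 1*(-1)))*(R - 1341) = (R + 2*(-5 + 1))*(-1341 + R) = (R + 2*(-4))*(-1341 + R) = (R - 8)*(-1341 + R) = (-8 + R)*(-1341 + R) = (-1341 + R)*(-8 + R))
-3442989 - C(-2089) = -3442989 - (10728 + (-2089)² - 1349*(-2089)) = -3442989 - (10728 + 4363921 + 2818061) = -3442989 - 1*7192710 = -3442989 - 7192710 = -10635699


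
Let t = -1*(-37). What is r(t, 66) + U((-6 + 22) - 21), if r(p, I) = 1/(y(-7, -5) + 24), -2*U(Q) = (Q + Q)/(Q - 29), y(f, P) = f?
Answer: -3/34 ≈ -0.088235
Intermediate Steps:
t = 37
U(Q) = -Q/(-29 + Q) (U(Q) = -(Q + Q)/(2*(Q - 29)) = -2*Q/(2*(-29 + Q)) = -Q/(-29 + Q))
r(p, I) = 1/17 (r(p, I) = 1/(-7 + 24) = 1/17)
r(t, 66) + U((-6 + 22) - 21) = 1/17 - ((-6 + 22) - 21)/(-29 + ((-6 + 22) - 21)) = 1/17 - (16 - 21)/(-29 + (16 - 21)) = 1/17 - 1*(-5)/(-29 - 5) = 1/17 - 1*(-5)/(-34) = 1/17 - 1*(-5)*(-1/34) = 1/17 - 5/34 = -3/34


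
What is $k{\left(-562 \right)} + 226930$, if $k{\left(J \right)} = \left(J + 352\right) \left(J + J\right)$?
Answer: $462970$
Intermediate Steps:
$k{\left(J \right)} = 2 J \left(352 + J\right)$ ($k{\left(J \right)} = \left(352 + J\right) 2 J = 2 J \left(352 + J\right)$)
$k{\left(-562 \right)} + 226930 = 2 \left(-562\right) \left(352 - 562\right) + 226930 = 2 \left(-562\right) \left(-210\right) + 226930 = 236040 + 226930 = 462970$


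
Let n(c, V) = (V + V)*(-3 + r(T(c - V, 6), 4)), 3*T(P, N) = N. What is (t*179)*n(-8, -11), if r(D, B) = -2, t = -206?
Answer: -4056140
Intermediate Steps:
T(P, N) = N/3
n(c, V) = -10*V (n(c, V) = (V + V)*(-3 - 2) = (2*V)*(-5) = -10*V)
(t*179)*n(-8, -11) = (-206*179)*(-10*(-11)) = -36874*110 = -4056140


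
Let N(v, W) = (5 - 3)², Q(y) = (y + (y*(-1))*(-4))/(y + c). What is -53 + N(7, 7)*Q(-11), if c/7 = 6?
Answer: -1863/31 ≈ -60.097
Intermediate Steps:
c = 42 (c = 7*6 = 42)
Q(y) = 5*y/(42 + y) (Q(y) = (y + (y*(-1))*(-4))/(y + 42) = (y - y*(-4))/(42 + y) = (y + 4*y)/(42 + y) = (5*y)/(42 + y) = 5*y/(42 + y))
N(v, W) = 4 (N(v, W) = 2² = 4)
-53 + N(7, 7)*Q(-11) = -53 + 4*(5*(-11)/(42 - 11)) = -53 + 4*(5*(-11)/31) = -53 + 4*(5*(-11)*(1/31)) = -53 + 4*(-55/31) = -53 - 220/31 = -1863/31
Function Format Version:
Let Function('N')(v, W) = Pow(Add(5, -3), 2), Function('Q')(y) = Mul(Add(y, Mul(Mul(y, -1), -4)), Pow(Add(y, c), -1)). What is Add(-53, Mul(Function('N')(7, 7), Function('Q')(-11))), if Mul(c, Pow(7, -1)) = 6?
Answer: Rational(-1863, 31) ≈ -60.097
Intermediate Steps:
c = 42 (c = Mul(7, 6) = 42)
Function('Q')(y) = Mul(5, y, Pow(Add(42, y), -1)) (Function('Q')(y) = Mul(Add(y, Mul(Mul(y, -1), -4)), Pow(Add(y, 42), -1)) = Mul(Add(y, Mul(Mul(-1, y), -4)), Pow(Add(42, y), -1)) = Mul(Add(y, Mul(4, y)), Pow(Add(42, y), -1)) = Mul(Mul(5, y), Pow(Add(42, y), -1)) = Mul(5, y, Pow(Add(42, y), -1)))
Function('N')(v, W) = 4 (Function('N')(v, W) = Pow(2, 2) = 4)
Add(-53, Mul(Function('N')(7, 7), Function('Q')(-11))) = Add(-53, Mul(4, Mul(5, -11, Pow(Add(42, -11), -1)))) = Add(-53, Mul(4, Mul(5, -11, Pow(31, -1)))) = Add(-53, Mul(4, Mul(5, -11, Rational(1, 31)))) = Add(-53, Mul(4, Rational(-55, 31))) = Add(-53, Rational(-220, 31)) = Rational(-1863, 31)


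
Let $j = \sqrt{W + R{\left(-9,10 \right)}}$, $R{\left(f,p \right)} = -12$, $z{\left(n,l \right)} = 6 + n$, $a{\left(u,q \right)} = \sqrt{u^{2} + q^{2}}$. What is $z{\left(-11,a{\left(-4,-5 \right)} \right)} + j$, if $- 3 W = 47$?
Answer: $-5 + \frac{i \sqrt{249}}{3} \approx -5.0 + 5.2599 i$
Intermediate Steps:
$W = - \frac{47}{3}$ ($W = \left(- \frac{1}{3}\right) 47 = - \frac{47}{3} \approx -15.667$)
$a{\left(u,q \right)} = \sqrt{q^{2} + u^{2}}$
$j = \frac{i \sqrt{249}}{3}$ ($j = \sqrt{- \frac{47}{3} - 12} = \sqrt{- \frac{83}{3}} = \frac{i \sqrt{249}}{3} \approx 5.2599 i$)
$z{\left(-11,a{\left(-4,-5 \right)} \right)} + j = \left(6 - 11\right) + \frac{i \sqrt{249}}{3} = -5 + \frac{i \sqrt{249}}{3}$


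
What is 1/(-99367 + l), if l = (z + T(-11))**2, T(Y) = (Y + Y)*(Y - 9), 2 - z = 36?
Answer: 1/65469 ≈ 1.5274e-5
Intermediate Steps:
z = -34 (z = 2 - 1*36 = 2 - 36 = -34)
T(Y) = 2*Y*(-9 + Y) (T(Y) = (2*Y)*(-9 + Y) = 2*Y*(-9 + Y))
l = 164836 (l = (-34 + 2*(-11)*(-9 - 11))**2 = (-34 + 2*(-11)*(-20))**2 = (-34 + 440)**2 = 406**2 = 164836)
1/(-99367 + l) = 1/(-99367 + 164836) = 1/65469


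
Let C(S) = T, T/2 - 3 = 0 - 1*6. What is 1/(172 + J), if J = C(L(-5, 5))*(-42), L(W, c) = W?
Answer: 1/424 ≈ 0.0023585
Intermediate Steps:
T = -6 (T = 6 + 2*(0 - 1*6) = 6 + 2*(0 - 6) = 6 + 2*(-6) = 6 - 12 = -6)
C(S) = -6
J = 252 (J = -6*(-42) = 252)
1/(172 + J) = 1/(172 + 252) = 1/424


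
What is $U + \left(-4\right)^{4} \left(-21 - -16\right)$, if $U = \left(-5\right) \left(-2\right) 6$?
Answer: $-1220$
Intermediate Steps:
$U = 60$ ($U = 10 \cdot 6 = 60$)
$U + \left(-4\right)^{4} \left(-21 - -16\right) = 60 + \left(-4\right)^{4} \left(-21 - -16\right) = 60 + 256 \left(-21 + 16\right) = 60 + 256 \left(-5\right) = 60 - 1280 = -1220$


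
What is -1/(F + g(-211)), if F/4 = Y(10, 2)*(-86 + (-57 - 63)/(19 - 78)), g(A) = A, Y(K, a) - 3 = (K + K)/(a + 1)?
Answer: 177/612011 ≈ 0.00028921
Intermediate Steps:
Y(K, a) = 3 + 2*K/(1 + a) (Y(K, a) = 3 + (K + K)/(a + 1) = 3 + (2*K)/(1 + a) = 3 + 2*K/(1 + a))
F = -574664/177 (F = 4*(((3 + 2*10 + 3*2)/(1 + 2))*(-86 + (-57 - 63)/(19 - 78))) = 4*(((3 + 20 + 6)/3)*(-86 - 120/(-59))) = 4*(((⅓)*29)*(-86 - 120*(-1/59))) = 4*(29*(-86 + 120/59)/3) = 4*((29/3)*(-4954/59)) = 4*(-143666/177) = -574664/177 ≈ -3246.7)
-1/(F + g(-211)) = -1/(-574664/177 - 211) = -1/(-612011/177) = -1*(-177/612011) = 177/612011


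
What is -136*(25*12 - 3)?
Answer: -40392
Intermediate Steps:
-136*(25*12 - 3) = -136*(300 - 3) = -136*297 = -40392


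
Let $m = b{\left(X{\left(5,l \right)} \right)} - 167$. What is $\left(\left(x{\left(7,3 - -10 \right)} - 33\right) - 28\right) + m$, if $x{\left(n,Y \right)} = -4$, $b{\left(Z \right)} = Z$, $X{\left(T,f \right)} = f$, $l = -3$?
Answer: $-235$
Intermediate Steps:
$m = -170$ ($m = -3 - 167 = -170$)
$\left(\left(x{\left(7,3 - -10 \right)} - 33\right) - 28\right) + m = \left(\left(-4 - 33\right) - 28\right) - 170 = \left(-37 - 28\right) - 170 = -65 - 170 = -235$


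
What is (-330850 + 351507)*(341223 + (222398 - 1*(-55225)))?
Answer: 12783501822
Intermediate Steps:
(-330850 + 351507)*(341223 + (222398 - 1*(-55225))) = 20657*(341223 + (222398 + 55225)) = 20657*(341223 + 277623) = 20657*618846 = 12783501822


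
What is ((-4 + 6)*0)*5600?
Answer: 0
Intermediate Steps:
((-4 + 6)*0)*5600 = (2*0)*5600 = 0*5600 = 0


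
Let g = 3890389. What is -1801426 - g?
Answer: -5691815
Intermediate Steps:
-1801426 - g = -1801426 - 1*3890389 = -1801426 - 3890389 = -5691815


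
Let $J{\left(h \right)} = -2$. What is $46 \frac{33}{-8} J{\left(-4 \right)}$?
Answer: $\frac{759}{2} \approx 379.5$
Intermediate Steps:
$46 \frac{33}{-8} J{\left(-4 \right)} = 46 \frac{33}{-8} \left(-2\right) = 46 \cdot 33 \left(- \frac{1}{8}\right) \left(-2\right) = 46 \left(- \frac{33}{8}\right) \left(-2\right) = \left(- \frac{759}{4}\right) \left(-2\right) = \frac{759}{2}$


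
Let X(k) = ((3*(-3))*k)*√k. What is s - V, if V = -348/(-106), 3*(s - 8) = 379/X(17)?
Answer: 250/53 - 379*√17/7803 ≈ 4.5167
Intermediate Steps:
X(k) = -9*k^(3/2) (X(k) = (-9*k)*√k = -9*k^(3/2))
s = 8 - 379*√17/7803 (s = 8 + (379/((-153*√17)))/3 = 8 + (379*(-√17/2601))/3 = 8 + (-379*√17/2601)/3 = 8 - 379*√17/7803 ≈ 7.7997)
V = 174/53 (V = -348*(-1/106) = 174/53 ≈ 3.2830)
s - V = (8 - 379*√17/7803) - 1*174/53 = (8 - 379*√17/7803) - 174/53 = 250/53 - 379*√17/7803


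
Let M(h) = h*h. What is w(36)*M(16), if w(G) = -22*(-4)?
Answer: 22528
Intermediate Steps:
M(h) = h²
w(G) = 88
w(36)*M(16) = 88*16² = 88*256 = 22528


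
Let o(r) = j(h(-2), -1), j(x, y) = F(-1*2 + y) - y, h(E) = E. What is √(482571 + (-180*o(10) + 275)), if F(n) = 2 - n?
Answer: √481766 ≈ 694.09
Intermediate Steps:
j(x, y) = 4 - 2*y (j(x, y) = (2 - (-1*2 + y)) - y = (2 - (-2 + y)) - y = (2 + (2 - y)) - y = (4 - y) - y = 4 - 2*y)
o(r) = 6 (o(r) = 4 - 2*(-1) = 4 + 2 = 6)
√(482571 + (-180*o(10) + 275)) = √(482571 + (-180*6 + 275)) = √(482571 + (-1080 + 275)) = √(482571 - 805) = √481766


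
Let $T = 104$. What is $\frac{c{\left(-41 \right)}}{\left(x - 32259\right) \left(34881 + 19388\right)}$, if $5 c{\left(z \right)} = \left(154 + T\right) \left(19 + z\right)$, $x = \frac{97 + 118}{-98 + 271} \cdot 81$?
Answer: $\frac{81829}{125799883520} \approx 6.5047 \cdot 10^{-7}$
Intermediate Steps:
$x = \frac{17415}{173}$ ($x = \frac{215}{173} \cdot 81 = \frac{17415}{173} \approx 100.66$)
$c{\left(z \right)} = \frac{4902}{5} + \frac{258 z}{5}$ ($c{\left(z \right)} = \frac{\left(154 + 104\right) \left(19 + z\right)}{5} = \frac{258 \left(19 + z\right)}{5} = \frac{4902 + 258 z}{5} = \frac{4902}{5} + \frac{258 z}{5}$)
$\frac{c{\left(-41 \right)}}{\left(x - 32259\right) \left(34881 + 19388\right)} = \frac{\frac{4902}{5} + \frac{258}{5} \left(-41\right)}{\left(\frac{17415}{173} - 32259\right) \left(34881 + 19388\right)} = \frac{\frac{4902}{5} - \frac{10578}{5}}{\left(- \frac{5563392}{173}\right) 54269} = - \frac{5676}{5 \left(- \frac{301919720448}{173}\right)} = \left(- \frac{5676}{5}\right) \left(- \frac{173}{301919720448}\right) = \frac{81829}{125799883520}$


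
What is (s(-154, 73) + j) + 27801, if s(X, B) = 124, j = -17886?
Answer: 10039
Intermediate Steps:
(s(-154, 73) + j) + 27801 = (124 - 17886) + 27801 = -17762 + 27801 = 10039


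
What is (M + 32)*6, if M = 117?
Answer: 894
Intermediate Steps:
(M + 32)*6 = (117 + 32)*6 = 149*6 = 894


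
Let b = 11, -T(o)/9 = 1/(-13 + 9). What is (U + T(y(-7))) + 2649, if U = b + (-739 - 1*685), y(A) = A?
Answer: 4953/4 ≈ 1238.3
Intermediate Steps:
T(o) = 9/4 (T(o) = -9/(-13 + 9) = -9/(-4) = -9*(-¼) = 9/4)
U = -1413 (U = 11 + (-739 - 1*685) = 11 + (-739 - 685) = 11 - 1424 = -1413)
(U + T(y(-7))) + 2649 = (-1413 + 9/4) + 2649 = -5643/4 + 2649 = 4953/4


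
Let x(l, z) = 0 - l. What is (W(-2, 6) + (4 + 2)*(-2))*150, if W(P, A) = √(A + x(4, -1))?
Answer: -1800 + 150*√2 ≈ -1587.9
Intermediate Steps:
x(l, z) = -l
W(P, A) = √(-4 + A) (W(P, A) = √(A - 1*4) = √(A - 4) = √(-4 + A))
(W(-2, 6) + (4 + 2)*(-2))*150 = (√(-4 + 6) + (4 + 2)*(-2))*150 = (√2 + 6*(-2))*150 = (√2 - 12)*150 = (-12 + √2)*150 = -1800 + 150*√2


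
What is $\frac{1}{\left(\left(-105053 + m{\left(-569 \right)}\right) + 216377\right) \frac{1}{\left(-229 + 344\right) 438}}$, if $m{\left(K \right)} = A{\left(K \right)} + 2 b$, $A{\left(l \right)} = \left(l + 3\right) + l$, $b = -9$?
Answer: $\frac{50370}{110171} \approx 0.4572$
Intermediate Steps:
$A{\left(l \right)} = 3 + 2 l$ ($A{\left(l \right)} = \left(3 + l\right) + l = 3 + 2 l$)
$m{\left(K \right)} = -15 + 2 K$ ($m{\left(K \right)} = \left(3 + 2 K\right) + 2 \left(-9\right) = \left(3 + 2 K\right) - 18 = -15 + 2 K$)
$\frac{1}{\left(\left(-105053 + m{\left(-569 \right)}\right) + 216377\right) \frac{1}{\left(-229 + 344\right) 438}} = \frac{1}{\left(\left(-105053 + \left(-15 + 2 \left(-569\right)\right)\right) + 216377\right) \frac{1}{\left(-229 + 344\right) 438}} = \frac{1}{\left(\left(-105053 - 1153\right) + 216377\right) \frac{1}{115 \cdot 438}} = \frac{1}{\left(\left(-105053 - 1153\right) + 216377\right) \frac{1}{50370}} = \frac{1}{\left(-106206 + 216377\right) \frac{1}{50370}} = \frac{1}{110171 \cdot \frac{1}{50370}} = \frac{1}{\frac{110171}{50370}} = \frac{50370}{110171}$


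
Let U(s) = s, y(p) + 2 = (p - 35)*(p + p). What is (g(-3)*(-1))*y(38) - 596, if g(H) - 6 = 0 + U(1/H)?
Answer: -5630/3 ≈ -1876.7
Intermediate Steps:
y(p) = -2 + 2*p*(-35 + p) (y(p) = -2 + (p - 35)*(p + p) = -2 + (-35 + p)*(2*p) = -2 + 2*p*(-35 + p))
g(H) = 6 + 1/H (g(H) = 6 + (0 + 1/H) = 6 + 1/H)
(g(-3)*(-1))*y(38) - 596 = ((6 + 1/(-3))*(-1))*(-2 - 70*38 + 2*38²) - 596 = ((6 - ⅓)*(-1))*(-2 - 2660 + 2*1444) - 596 = ((17/3)*(-1))*(-2 - 2660 + 2888) - 596 = -17/3*226 - 596 = -3842/3 - 596 = -5630/3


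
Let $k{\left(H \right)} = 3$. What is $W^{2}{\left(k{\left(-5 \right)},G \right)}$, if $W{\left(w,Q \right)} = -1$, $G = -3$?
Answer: $1$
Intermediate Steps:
$W^{2}{\left(k{\left(-5 \right)},G \right)} = \left(-1\right)^{2} = 1$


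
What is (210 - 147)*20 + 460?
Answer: 1720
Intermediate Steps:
(210 - 147)*20 + 460 = 63*20 + 460 = 1260 + 460 = 1720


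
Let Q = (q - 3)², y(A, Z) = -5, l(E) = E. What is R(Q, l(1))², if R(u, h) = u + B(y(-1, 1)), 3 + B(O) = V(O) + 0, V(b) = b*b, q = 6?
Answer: 961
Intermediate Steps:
V(b) = b²
Q = 9 (Q = (6 - 3)² = 3² = 9)
B(O) = -3 + O² (B(O) = -3 + (O² + 0) = -3 + O²)
R(u, h) = 22 + u (R(u, h) = u + (-3 + (-5)²) = u + (-3 + 25) = u + 22 = 22 + u)
R(Q, l(1))² = (22 + 9)² = 31² = 961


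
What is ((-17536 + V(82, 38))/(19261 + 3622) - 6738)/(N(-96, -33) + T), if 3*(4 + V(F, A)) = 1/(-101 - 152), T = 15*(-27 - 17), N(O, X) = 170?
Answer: 117040224247/8510416530 ≈ 13.753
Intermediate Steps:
T = -660 (T = 15*(-44) = -660)
V(F, A) = -3037/759 (V(F, A) = -4 + 1/(3*(-101 - 152)) = -4 + (⅓)/(-253) = -4 + (⅓)*(-1/253) = -4 - 1/759 = -3037/759)
((-17536 + V(82, 38))/(19261 + 3622) - 6738)/(N(-96, -33) + T) = ((-17536 - 3037/759)/(19261 + 3622) - 6738)/(170 - 660) = (-13312861/759/22883 - 6738)/(-490) = (-13312861/759*1/22883 - 6738)*(-1/490) = (-13312861/17368197 - 6738)*(-1/490) = -117040224247/17368197*(-1/490) = 117040224247/8510416530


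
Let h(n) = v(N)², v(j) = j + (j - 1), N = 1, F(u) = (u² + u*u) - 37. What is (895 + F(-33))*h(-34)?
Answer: 3036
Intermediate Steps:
F(u) = -37 + 2*u² (F(u) = (u² + u²) - 37 = 2*u² - 37 = -37 + 2*u²)
v(j) = -1 + 2*j (v(j) = j + (-1 + j) = -1 + 2*j)
h(n) = 1 (h(n) = (-1 + 2*1)² = (-1 + 2)² = 1² = 1)
(895 + F(-33))*h(-34) = (895 + (-37 + 2*(-33)²))*1 = (895 + (-37 + 2*1089))*1 = (895 + (-37 + 2178))*1 = (895 + 2141)*1 = 3036*1 = 3036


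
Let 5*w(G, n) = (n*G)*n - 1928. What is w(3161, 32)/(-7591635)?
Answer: -1078312/12652725 ≈ -0.085224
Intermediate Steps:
w(G, n) = -1928/5 + G*n**2/5 (w(G, n) = ((n*G)*n - 1928)/5 = ((G*n)*n - 1928)/5 = (G*n**2 - 1928)/5 = (-1928 + G*n**2)/5 = -1928/5 + G*n**2/5)
w(3161, 32)/(-7591635) = (-1928/5 + (1/5)*3161*32**2)/(-7591635) = (-1928/5 + (1/5)*3161*1024)*(-1/7591635) = (-1928/5 + 3236864/5)*(-1/7591635) = (3234936/5)*(-1/7591635) = -1078312/12652725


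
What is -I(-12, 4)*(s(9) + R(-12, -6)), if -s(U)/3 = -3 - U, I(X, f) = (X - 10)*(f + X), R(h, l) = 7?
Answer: -7568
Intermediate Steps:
I(X, f) = (-10 + X)*(X + f)
s(U) = 9 + 3*U (s(U) = -3*(-3 - U) = 9 + 3*U)
-I(-12, 4)*(s(9) + R(-12, -6)) = -((-12)² - 10*(-12) - 10*4 - 12*4)*((9 + 3*9) + 7) = -(144 + 120 - 40 - 48)*((9 + 27) + 7) = -176*(36 + 7) = -176*43 = -1*7568 = -7568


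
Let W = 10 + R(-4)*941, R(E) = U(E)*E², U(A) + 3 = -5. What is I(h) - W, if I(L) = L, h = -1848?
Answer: 118590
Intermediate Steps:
U(A) = -8 (U(A) = -3 - 5 = -8)
R(E) = -8*E²
W = -120438 (W = 10 - 8*(-4)²*941 = 10 - 8*16*941 = 10 - 128*941 = 10 - 120448 = -120438)
I(h) - W = -1848 - 1*(-120438) = -1848 + 120438 = 118590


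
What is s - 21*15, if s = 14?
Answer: -301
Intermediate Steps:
s - 21*15 = 14 - 21*15 = 14 - 315 = -301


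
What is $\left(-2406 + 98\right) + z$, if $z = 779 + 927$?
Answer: $-602$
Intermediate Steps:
$z = 1706$
$\left(-2406 + 98\right) + z = \left(-2406 + 98\right) + 1706 = -2308 + 1706 = -602$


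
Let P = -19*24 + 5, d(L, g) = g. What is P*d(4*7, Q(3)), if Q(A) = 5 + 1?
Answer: -2706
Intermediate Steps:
Q(A) = 6
P = -451 (P = -456 + 5 = -451)
P*d(4*7, Q(3)) = -451*6 = -2706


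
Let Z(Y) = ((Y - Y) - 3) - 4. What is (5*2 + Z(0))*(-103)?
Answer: -309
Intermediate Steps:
Z(Y) = -7 (Z(Y) = (0 - 3) - 4 = -3 - 4 = -7)
(5*2 + Z(0))*(-103) = (5*2 - 7)*(-103) = (10 - 7)*(-103) = 3*(-103) = -309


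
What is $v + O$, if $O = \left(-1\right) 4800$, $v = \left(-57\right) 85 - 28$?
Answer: $-9673$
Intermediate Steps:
$v = -4873$ ($v = -4845 + \left(-46 + 18\right) = -4845 - 28 = -4873$)
$O = -4800$
$v + O = -4873 - 4800 = -9673$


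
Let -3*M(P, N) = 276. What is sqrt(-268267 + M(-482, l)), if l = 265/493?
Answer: I*sqrt(268359) ≈ 518.03*I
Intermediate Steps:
l = 265/493 (l = 265*(1/493) = 265/493 ≈ 0.53753)
M(P, N) = -92 (M(P, N) = -1/3*276 = -92)
sqrt(-268267 + M(-482, l)) = sqrt(-268267 - 92) = sqrt(-268359) = I*sqrt(268359)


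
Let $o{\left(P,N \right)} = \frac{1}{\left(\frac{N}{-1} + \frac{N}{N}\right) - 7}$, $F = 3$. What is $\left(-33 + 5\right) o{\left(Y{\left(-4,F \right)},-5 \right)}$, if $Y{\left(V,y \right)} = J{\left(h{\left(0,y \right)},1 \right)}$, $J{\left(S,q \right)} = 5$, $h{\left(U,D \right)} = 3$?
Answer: $28$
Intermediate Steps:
$Y{\left(V,y \right)} = 5$
$o{\left(P,N \right)} = \frac{1}{-6 - N}$ ($o{\left(P,N \right)} = \frac{1}{\left(N \left(-1\right) + 1\right) - 7} = \frac{1}{\left(- N + 1\right) - 7} = \frac{1}{\left(1 - N\right) - 7} = \frac{1}{-6 - N}$)
$\left(-33 + 5\right) o{\left(Y{\left(-4,F \right)},-5 \right)} = \left(-33 + 5\right) \left(- \frac{1}{6 - 5}\right) = - 28 \left(- 1^{-1}\right) = - 28 \left(\left(-1\right) 1\right) = \left(-28\right) \left(-1\right) = 28$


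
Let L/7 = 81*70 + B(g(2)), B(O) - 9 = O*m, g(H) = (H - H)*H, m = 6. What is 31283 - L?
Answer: -8470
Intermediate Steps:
g(H) = 0 (g(H) = 0*H = 0)
B(O) = 9 + 6*O (B(O) = 9 + O*6 = 9 + 6*O)
L = 39753 (L = 7*(81*70 + (9 + 6*0)) = 7*(5670 + (9 + 0)) = 7*(5670 + 9) = 7*5679 = 39753)
31283 - L = 31283 - 1*39753 = 31283 - 39753 = -8470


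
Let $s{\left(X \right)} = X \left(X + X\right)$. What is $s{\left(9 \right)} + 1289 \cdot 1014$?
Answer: $1307208$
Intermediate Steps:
$s{\left(X \right)} = 2 X^{2}$ ($s{\left(X \right)} = X 2 X = 2 X^{2}$)
$s{\left(9 \right)} + 1289 \cdot 1014 = 2 \cdot 9^{2} + 1289 \cdot 1014 = 2 \cdot 81 + 1307046 = 162 + 1307046 = 1307208$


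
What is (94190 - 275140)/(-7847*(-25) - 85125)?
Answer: -3619/2221 ≈ -1.6294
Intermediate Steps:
(94190 - 275140)/(-7847*(-25) - 85125) = -180950/(196175 - 85125) = -180950/111050 = -180950*1/111050 = -3619/2221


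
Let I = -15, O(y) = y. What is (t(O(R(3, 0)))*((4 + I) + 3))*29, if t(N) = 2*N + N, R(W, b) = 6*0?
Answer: 0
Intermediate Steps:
R(W, b) = 0
t(N) = 3*N
(t(O(R(3, 0)))*((4 + I) + 3))*29 = ((3*0)*((4 - 15) + 3))*29 = (0*(-11 + 3))*29 = (0*(-8))*29 = 0*29 = 0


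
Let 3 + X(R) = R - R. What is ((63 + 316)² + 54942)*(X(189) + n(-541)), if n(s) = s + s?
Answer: -215462555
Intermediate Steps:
n(s) = 2*s
X(R) = -3 (X(R) = -3 + (R - R) = -3 + 0 = -3)
((63 + 316)² + 54942)*(X(189) + n(-541)) = ((63 + 316)² + 54942)*(-3 + 2*(-541)) = (379² + 54942)*(-3 - 1082) = (143641 + 54942)*(-1085) = 198583*(-1085) = -215462555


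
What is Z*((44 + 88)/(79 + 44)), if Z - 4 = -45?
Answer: -44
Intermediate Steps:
Z = -41 (Z = 4 - 45 = -41)
Z*((44 + 88)/(79 + 44)) = -41*(44 + 88)/(79 + 44) = -5412/123 = -41*44/41 = -44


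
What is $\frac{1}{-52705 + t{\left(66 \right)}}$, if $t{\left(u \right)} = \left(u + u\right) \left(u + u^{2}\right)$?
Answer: $\frac{1}{530999} \approx 1.8832 \cdot 10^{-6}$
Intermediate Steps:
$t{\left(u \right)} = 2 u \left(u + u^{2}\right)$
$\frac{1}{-52705 + t{\left(66 \right)}} = \frac{1}{-52705 + 2 \cdot 66^{2} \left(1 + 66\right)} = \frac{1}{-52705 + 2 \cdot 4356 \cdot 67} = \frac{1}{-52705 + 583704} = \frac{1}{530999}$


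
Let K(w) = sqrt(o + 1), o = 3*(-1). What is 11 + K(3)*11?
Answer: 11 + 11*I*sqrt(2) ≈ 11.0 + 15.556*I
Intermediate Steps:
o = -3
K(w) = I*sqrt(2) (K(w) = sqrt(-3 + 1) = sqrt(-2) = I*sqrt(2))
11 + K(3)*11 = 11 + (I*sqrt(2))*11 = 11 + 11*I*sqrt(2)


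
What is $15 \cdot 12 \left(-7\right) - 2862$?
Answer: $-4122$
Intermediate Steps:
$15 \cdot 12 \left(-7\right) - 2862 = 180 \left(-7\right) - 2862 = -1260 - 2862 = -4122$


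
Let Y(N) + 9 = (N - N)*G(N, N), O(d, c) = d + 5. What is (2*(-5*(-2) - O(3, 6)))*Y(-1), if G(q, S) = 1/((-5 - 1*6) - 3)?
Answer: -36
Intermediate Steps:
O(d, c) = 5 + d
G(q, S) = -1/14 (G(q, S) = 1/((-5 - 6) - 3) = 1/(-11 - 3) = 1/(-14) = -1/14)
Y(N) = -9 (Y(N) = -9 + (N - N)*(-1/14) = -9 + 0*(-1/14) = -9 + 0 = -9)
(2*(-5*(-2) - O(3, 6)))*Y(-1) = (2*(-5*(-2) - (5 + 3)))*(-9) = (2*(10 - 1*8))*(-9) = (2*(10 - 8))*(-9) = (2*2)*(-9) = 4*(-9) = -36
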